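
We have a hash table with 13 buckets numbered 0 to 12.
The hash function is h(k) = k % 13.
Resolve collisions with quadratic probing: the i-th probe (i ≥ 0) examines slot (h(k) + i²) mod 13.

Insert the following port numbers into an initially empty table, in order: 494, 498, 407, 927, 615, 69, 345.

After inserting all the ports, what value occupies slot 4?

498

Insert 494: h=0, slot 0 empty => index 0.
Insert 498: h=4, slot 4 empty => index 4.
Insert 407: h=4, slot 4 occupied => index 5.
Insert 927: h=4, slots 4,5 occupied => index 8.
Insert 615: h=4, slots 4,5,8,0 occupied => index 7.
Insert 69: h=4, slots 4,5,8,0,7 occupied => index 3.
Insert 345: h=7, slots 7,8 occupied => index 11.
Table: [494, _, _, 69, 498, 407, _, 615, 927, _, _, 345, _]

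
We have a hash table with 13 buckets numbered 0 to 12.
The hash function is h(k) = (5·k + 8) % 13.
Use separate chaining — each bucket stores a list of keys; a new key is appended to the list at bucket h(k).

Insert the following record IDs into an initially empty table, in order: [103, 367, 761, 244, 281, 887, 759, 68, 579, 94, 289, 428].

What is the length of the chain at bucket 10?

103 -> bucket 3
367 -> bucket 10
761 -> bucket 4
244 -> bucket 6
281 -> bucket 9
887 -> bucket 10 (collision)
759 -> bucket 7
68 -> bucket 10 (collision)
579 -> bucket 4 (collision)
94 -> bucket 10 (collision)
289 -> bucket 10 (collision)
428 -> bucket 3 (collision)
Final buckets:
0: —
1: —
2: —
3: 103 -> 428
4: 761 -> 579
5: —
6: 244
7: 759
8: —
9: 281
10: 367 -> 887 -> 68 -> 94 -> 289
11: —
12: —

5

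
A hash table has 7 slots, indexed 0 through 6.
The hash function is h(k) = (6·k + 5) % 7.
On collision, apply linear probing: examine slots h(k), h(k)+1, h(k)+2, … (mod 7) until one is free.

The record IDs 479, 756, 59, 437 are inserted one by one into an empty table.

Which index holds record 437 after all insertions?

4

479: h=2 → slot 2
756: h=5 → slot 5
59: h=2, probe 2,3 → slot 3
437: h=2, probe 2,3,4 → slot 4
Table: [., ., 479, 59, 437, 756, .]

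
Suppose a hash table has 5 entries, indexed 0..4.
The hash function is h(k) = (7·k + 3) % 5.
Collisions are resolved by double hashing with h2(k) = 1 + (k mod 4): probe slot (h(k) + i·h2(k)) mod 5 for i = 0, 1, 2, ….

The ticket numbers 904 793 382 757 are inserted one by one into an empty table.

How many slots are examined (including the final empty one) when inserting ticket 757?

4

Insert 904: h=1, slot 1 empty → index 1.
Insert 793: h=4, slot 4 empty → index 4.
Insert 382: h=2, slot 2 empty → index 2.
Insert 757: h=2, h2=2, slots 2,4,1 occupied → index 3.
Table: [-, 904, 382, 757, 793]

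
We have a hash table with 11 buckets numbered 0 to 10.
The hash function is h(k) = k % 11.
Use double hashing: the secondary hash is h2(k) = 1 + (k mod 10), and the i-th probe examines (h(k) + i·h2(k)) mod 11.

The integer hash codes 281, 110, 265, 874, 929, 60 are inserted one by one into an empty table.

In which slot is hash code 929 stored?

281 hashes to 6; slot 6 is free → place at 6.
110 hashes to 0; slot 0 is free → place at 0.
265 hashes to 1; slot 1 is free → place at 1.
874 hashes to 5; slot 5 is free → place at 5.
929 hashes to 5, h2=10; 5 taken → place at 4.
60 hashes to 5, h2=1; 5,6 taken → place at 7.
Table: [110, 265, -, -, 929, 874, 281, 60, -, -, -]

4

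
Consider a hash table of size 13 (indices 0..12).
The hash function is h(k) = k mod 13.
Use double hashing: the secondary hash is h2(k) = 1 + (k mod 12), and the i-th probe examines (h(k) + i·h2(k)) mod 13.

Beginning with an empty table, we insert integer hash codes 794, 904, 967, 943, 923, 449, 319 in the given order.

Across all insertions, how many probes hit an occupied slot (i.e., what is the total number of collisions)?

794: h=1 => slot 1
904: h=7 => slot 7
967: h=5 => slot 5
943: h=7, h2=8, probe 7,2 => slot 2
923: h=0 => slot 0
449: h=7, h2=6, probe 7,0,6 => slot 6
319: h=7, h2=8, probe 7,2,10 => slot 10
Table: [923, 794, 943, ., ., 967, 449, 904, ., ., 319, ., .]

5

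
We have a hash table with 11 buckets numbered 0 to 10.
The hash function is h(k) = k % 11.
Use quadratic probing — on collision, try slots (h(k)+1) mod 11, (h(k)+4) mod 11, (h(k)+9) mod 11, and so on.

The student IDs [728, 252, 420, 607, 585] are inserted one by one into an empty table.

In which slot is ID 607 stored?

6

728 hashes to 2; slot 2 is free => place at 2.
252 hashes to 10; slot 10 is free => place at 10.
420 hashes to 2; 2 taken => place at 3.
607 hashes to 2; 2,3 taken => place at 6.
585 hashes to 2; 2,3,6 taken => place at 0.
Table: [585, ., 728, 420, ., ., 607, ., ., ., 252]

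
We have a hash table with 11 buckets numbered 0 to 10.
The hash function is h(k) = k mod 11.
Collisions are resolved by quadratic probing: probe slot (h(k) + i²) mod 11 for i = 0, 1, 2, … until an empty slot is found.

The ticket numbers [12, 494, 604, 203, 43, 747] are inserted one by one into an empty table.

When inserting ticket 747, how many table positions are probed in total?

4

12: h=1 => slot 1
494: h=10 => slot 10
604: h=10, probe 10,0 => slot 0
203: h=5 => slot 5
43: h=10, probe 10,0,3 => slot 3
747: h=10, probe 10,0,3,8 => slot 8
Table: [604, 12, —, 43, —, 203, —, —, 747, —, 494]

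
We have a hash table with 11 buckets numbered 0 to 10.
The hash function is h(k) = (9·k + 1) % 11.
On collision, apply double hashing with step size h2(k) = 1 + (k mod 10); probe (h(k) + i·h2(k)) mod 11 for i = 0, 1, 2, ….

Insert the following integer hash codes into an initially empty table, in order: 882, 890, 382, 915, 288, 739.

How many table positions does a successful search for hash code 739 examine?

4

Insert 882: h=8, slot 8 empty → index 8.
Insert 890: h=3, slot 3 empty → index 3.
Insert 382: h=7, slot 7 empty → index 7.
Insert 915: h=8, h2=6, slots 8,3 occupied → index 9.
Insert 288: h=8, h2=9, slot 8 occupied → index 6.
Insert 739: h=8, h2=10, slots 8,7,6 occupied → index 5.
Table: [., ., ., 890, ., 739, 288, 382, 882, 915, .]
Lookup 739: h=8, h2=10, probe 8,7,6,5 → found at 5.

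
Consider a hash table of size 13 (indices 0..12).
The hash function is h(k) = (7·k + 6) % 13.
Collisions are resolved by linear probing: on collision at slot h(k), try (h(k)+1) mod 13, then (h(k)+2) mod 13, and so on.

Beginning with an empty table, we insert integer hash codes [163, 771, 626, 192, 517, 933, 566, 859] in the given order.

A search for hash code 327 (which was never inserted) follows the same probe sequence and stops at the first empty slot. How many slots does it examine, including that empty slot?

3

163: h=3 → slot 3
771: h=8 → slot 8
626: h=7 → slot 7
192: h=11 → slot 11
517: h=11, probe 11,12 → slot 12
933: h=11, probe 11,12,0 → slot 0
566: h=3, probe 3,4 → slot 4
859: h=0, probe 0,1 → slot 1
Table: [933, 859, ., 163, 566, ., ., 626, 771, ., ., 192, 517]
Lookup 327: h=7, probe 7,8,9 → slot 9 empty, not found.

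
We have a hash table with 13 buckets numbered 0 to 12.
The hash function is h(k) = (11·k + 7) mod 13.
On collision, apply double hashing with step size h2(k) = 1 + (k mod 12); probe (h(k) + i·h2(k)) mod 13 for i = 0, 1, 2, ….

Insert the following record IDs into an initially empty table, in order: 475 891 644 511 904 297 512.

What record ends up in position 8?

Insert 475: h=6, slot 6 empty → index 6.
Insert 891: h=6, h2=4, slot 6 occupied → index 10.
Insert 644: h=6, h2=9, slot 6 occupied → index 2.
Insert 511: h=12, slot 12 empty → index 12.
Insert 904: h=6, h2=5, slot 6 occupied → index 11.
Insert 297: h=11, h2=10, slot 11 occupied → index 8.
Insert 512: h=10, h2=9, slots 10,6,2,11 occupied → index 7.
Table: [—, —, 644, —, —, —, 475, 512, 297, —, 891, 904, 511]

297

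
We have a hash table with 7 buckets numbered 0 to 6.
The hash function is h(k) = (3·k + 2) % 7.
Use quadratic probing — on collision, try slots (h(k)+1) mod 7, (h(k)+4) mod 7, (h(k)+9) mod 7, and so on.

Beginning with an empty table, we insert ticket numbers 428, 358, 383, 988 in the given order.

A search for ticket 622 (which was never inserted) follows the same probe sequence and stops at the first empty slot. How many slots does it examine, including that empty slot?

2

428: h=5 => slot 5
358: h=5, probe 5,6 => slot 6
383: h=3 => slot 3
988: h=5, probe 5,6,2 => slot 2
Table: [., ., 988, 383, ., 428, 358]
Lookup 622: h=6, probe 6,0 → slot 0 empty, not found.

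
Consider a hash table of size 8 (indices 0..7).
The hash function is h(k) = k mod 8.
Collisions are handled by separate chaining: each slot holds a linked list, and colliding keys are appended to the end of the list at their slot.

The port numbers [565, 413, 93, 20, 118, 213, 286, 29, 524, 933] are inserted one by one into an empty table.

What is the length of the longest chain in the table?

Insert 565: h=5, bucket 5 empty -> new chain.
Insert 413: h=5, bucket 5 nonempty -> append to chain.
Insert 93: h=5, bucket 5 nonempty -> append to chain.
Insert 20: h=4, bucket 4 empty -> new chain.
Insert 118: h=6, bucket 6 empty -> new chain.
Insert 213: h=5, bucket 5 nonempty -> append to chain.
Insert 286: h=6, bucket 6 nonempty -> append to chain.
Insert 29: h=5, bucket 5 nonempty -> append to chain.
Insert 524: h=4, bucket 4 nonempty -> append to chain.
Insert 933: h=5, bucket 5 nonempty -> append to chain.
Final buckets:
0: -
1: -
2: -
3: -
4: 20 -> 524
5: 565 -> 413 -> 93 -> 213 -> 29 -> 933
6: 118 -> 286
7: -

6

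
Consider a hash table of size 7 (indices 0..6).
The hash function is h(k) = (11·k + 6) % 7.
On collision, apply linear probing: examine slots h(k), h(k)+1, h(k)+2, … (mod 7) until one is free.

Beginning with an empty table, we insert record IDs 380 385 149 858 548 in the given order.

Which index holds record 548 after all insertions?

3

380: h=0 → slot 0
385: h=6 → slot 6
149: h=0, probe 0,1 → slot 1
858: h=1, probe 1,2 → slot 2
548: h=0, probe 0,1,2,3 → slot 3
Table: [380, 149, 858, 548, -, -, 385]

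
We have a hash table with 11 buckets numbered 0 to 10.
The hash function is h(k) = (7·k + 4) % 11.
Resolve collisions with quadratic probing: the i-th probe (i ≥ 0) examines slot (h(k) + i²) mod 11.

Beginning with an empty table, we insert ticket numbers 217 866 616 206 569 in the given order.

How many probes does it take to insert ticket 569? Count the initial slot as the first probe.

4

Insert 217: h=5, slot 5 empty => index 5.
Insert 866: h=5, slot 5 occupied => index 6.
Insert 616: h=4, slot 4 empty => index 4.
Insert 206: h=5, slots 5,6 occupied => index 9.
Insert 569: h=5, slots 5,6,9 occupied => index 3.
Table: [∅, ∅, ∅, 569, 616, 217, 866, ∅, ∅, 206, ∅]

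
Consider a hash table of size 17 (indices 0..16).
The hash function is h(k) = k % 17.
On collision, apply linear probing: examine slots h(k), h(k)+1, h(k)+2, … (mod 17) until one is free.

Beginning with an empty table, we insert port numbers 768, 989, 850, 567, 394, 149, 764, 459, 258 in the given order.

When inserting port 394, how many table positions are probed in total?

768: h=3 => slot 3
989: h=3, probe 3,4 => slot 4
850: h=0 => slot 0
567: h=6 => slot 6
394: h=3, probe 3,4,5 => slot 5
149: h=13 => slot 13
764: h=16 => slot 16
459: h=0, probe 0,1 => slot 1
258: h=3, probe 3,4,5,6,7 => slot 7
Table: [850, 459, ∅, 768, 989, 394, 567, 258, ∅, ∅, ∅, ∅, ∅, 149, ∅, ∅, 764]

3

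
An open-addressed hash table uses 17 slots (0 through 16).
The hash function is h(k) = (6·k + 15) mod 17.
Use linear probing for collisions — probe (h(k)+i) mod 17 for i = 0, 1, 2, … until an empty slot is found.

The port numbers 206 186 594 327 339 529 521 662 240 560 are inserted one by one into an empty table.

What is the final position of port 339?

206 hashes to 10; slot 10 is free -> place at 10.
186 hashes to 9; slot 9 is free -> place at 9.
594 hashes to 9; 9,10 taken -> place at 11.
327 hashes to 5; slot 5 is free -> place at 5.
339 hashes to 9; 9,10,11 taken -> place at 12.
529 hashes to 10; 10,11,12 taken -> place at 13.
521 hashes to 13; 13 taken -> place at 14.
662 hashes to 9; 9,10,11,12,13,14 taken -> place at 15.
240 hashes to 10; 10,11,12,13,14,15 taken -> place at 16.
560 hashes to 9; 9,10,11,12,13,14,15,16 taken -> place at 0.
Table: [560, ., ., ., ., 327, ., ., ., 186, 206, 594, 339, 529, 521, 662, 240]

12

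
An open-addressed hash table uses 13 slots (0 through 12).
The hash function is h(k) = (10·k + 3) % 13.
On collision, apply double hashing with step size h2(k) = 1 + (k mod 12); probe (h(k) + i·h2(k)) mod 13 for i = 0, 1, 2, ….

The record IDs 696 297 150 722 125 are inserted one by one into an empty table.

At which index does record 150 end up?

Insert 696: h=8, slot 8 empty -> index 8.
Insert 297: h=9, slot 9 empty -> index 9.
Insert 150: h=8, h2=7, slot 8 occupied -> index 2.
Insert 722: h=8, h2=3, slot 8 occupied -> index 11.
Insert 125: h=5, slot 5 empty -> index 5.
Table: [_, _, 150, _, _, 125, _, _, 696, 297, _, 722, _]

2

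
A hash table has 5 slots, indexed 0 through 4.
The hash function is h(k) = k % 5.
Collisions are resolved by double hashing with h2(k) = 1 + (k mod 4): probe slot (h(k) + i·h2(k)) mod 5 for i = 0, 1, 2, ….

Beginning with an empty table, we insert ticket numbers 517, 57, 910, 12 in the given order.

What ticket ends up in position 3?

Insert 517: h=2, slot 2 empty -> index 2.
Insert 57: h=2, h2=2, slot 2 occupied -> index 4.
Insert 910: h=0, slot 0 empty -> index 0.
Insert 12: h=2, h2=1, slot 2 occupied -> index 3.
Table: [910, ., 517, 12, 57]

12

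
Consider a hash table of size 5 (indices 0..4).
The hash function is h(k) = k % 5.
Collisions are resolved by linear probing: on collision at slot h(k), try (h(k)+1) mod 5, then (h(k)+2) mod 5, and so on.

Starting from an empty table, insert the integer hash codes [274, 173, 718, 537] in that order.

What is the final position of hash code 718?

Insert 274: h=4, slot 4 empty -> index 4.
Insert 173: h=3, slot 3 empty -> index 3.
Insert 718: h=3, slots 3,4 occupied -> index 0.
Insert 537: h=2, slot 2 empty -> index 2.
Table: [718, —, 537, 173, 274]

0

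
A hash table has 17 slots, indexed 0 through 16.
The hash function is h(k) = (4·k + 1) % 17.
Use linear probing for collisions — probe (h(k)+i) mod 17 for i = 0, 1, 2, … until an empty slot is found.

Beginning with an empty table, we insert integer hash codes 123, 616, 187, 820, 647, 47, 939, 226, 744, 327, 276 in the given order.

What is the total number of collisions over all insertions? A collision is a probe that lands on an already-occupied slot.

41

123: h=0 => slot 0
616: h=0, probe 0,1 => slot 1
187: h=1, probe 1,2 => slot 2
820: h=0, probe 0,1,2,3 => slot 3
647: h=5 => slot 5
47: h=2, probe 2,3,4 => slot 4
939: h=0, probe 0,1,2,3,4,5,6 => slot 6
226: h=4, probe 4,5,6,7 => slot 7
744: h=2, probe 2,3,4,5,6,7,8 => slot 8
327: h=0, probe 0,1,2,3,4,5,6,7,8,9 => slot 9
276: h=0, probe 0,1,2,3,4,5,6,7,8,9,10 => slot 10
Table: [123, 616, 187, 820, 47, 647, 939, 226, 744, 327, 276, -, -, -, -, -, -]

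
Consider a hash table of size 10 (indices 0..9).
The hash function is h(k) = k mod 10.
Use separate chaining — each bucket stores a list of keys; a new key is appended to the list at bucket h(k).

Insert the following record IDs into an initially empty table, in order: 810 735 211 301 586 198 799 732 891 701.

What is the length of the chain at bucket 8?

Insert 810: h=0, bucket 0 empty -> new chain.
Insert 735: h=5, bucket 5 empty -> new chain.
Insert 211: h=1, bucket 1 empty -> new chain.
Insert 301: h=1, bucket 1 nonempty -> append to chain.
Insert 586: h=6, bucket 6 empty -> new chain.
Insert 198: h=8, bucket 8 empty -> new chain.
Insert 799: h=9, bucket 9 empty -> new chain.
Insert 732: h=2, bucket 2 empty -> new chain.
Insert 891: h=1, bucket 1 nonempty -> append to chain.
Insert 701: h=1, bucket 1 nonempty -> append to chain.
Final buckets:
0: 810
1: 211 -> 301 -> 891 -> 701
2: 732
3: _
4: _
5: 735
6: 586
7: _
8: 198
9: 799

1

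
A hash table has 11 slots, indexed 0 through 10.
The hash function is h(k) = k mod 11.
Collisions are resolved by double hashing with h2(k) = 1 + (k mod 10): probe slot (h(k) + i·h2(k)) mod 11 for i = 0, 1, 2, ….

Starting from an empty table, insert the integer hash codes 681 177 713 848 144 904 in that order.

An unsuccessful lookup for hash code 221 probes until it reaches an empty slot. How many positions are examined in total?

681 hashes to 10; slot 10 is free => place at 10.
177 hashes to 1; slot 1 is free => place at 1.
713 hashes to 9; slot 9 is free => place at 9.
848 hashes to 1, h2=9; 1,10 taken => place at 8.
144 hashes to 1, h2=5; 1 taken => place at 6.
904 hashes to 2; slot 2 is free => place at 2.
Table: [∅, 177, 904, ∅, ∅, ∅, 144, ∅, 848, 713, 681]
Lookup 221: h=1, h2=2, probe 1,3 → slot 3 empty, not found.

2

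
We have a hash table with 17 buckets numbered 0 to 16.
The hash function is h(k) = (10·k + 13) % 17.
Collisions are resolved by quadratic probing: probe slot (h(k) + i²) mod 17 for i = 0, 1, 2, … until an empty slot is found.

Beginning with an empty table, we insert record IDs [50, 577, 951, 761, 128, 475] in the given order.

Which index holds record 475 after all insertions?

12

Insert 50: h=3, slot 3 empty => index 3.
Insert 577: h=3, slot 3 occupied => index 4.
Insert 951: h=3, slots 3,4 occupied => index 7.
Insert 761: h=7, slot 7 occupied => index 8.
Insert 128: h=1, slot 1 empty => index 1.
Insert 475: h=3, slots 3,4,7 occupied => index 12.
Table: [., 128, ., 50, 577, ., ., 951, 761, ., ., ., 475, ., ., ., .]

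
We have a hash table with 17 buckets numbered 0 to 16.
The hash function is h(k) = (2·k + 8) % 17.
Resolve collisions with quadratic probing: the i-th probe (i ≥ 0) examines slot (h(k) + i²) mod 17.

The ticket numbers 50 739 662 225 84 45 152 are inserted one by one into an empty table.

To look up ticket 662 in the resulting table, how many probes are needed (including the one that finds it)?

Insert 50: h=6, slot 6 empty → index 6.
Insert 739: h=7, slot 7 empty → index 7.
Insert 662: h=6, slots 6,7 occupied → index 10.
Insert 225: h=16, slot 16 empty → index 16.
Insert 84: h=6, slots 6,7,10 occupied → index 15.
Insert 45: h=13, slot 13 empty → index 13.
Insert 152: h=6, slots 6,7,10,15 occupied → index 5.
Table: [—, —, —, —, —, 152, 50, 739, —, —, 662, —, —, 45, —, 84, 225]
Lookup 662: h=6, probe 6,7,10 → found at 10.

3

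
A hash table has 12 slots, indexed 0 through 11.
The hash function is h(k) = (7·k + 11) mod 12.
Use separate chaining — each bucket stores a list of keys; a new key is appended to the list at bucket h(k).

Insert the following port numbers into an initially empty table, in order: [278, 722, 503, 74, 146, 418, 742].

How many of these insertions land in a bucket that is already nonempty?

4

Insert 278: h=1, bucket 1 empty -> new chain.
Insert 722: h=1, bucket 1 nonempty -> append to chain.
Insert 503: h=4, bucket 4 empty -> new chain.
Insert 74: h=1, bucket 1 nonempty -> append to chain.
Insert 146: h=1, bucket 1 nonempty -> append to chain.
Insert 418: h=9, bucket 9 empty -> new chain.
Insert 742: h=9, bucket 9 nonempty -> append to chain.
Final buckets:
0: ∅
1: 278 -> 722 -> 74 -> 146
2: ∅
3: ∅
4: 503
5: ∅
6: ∅
7: ∅
8: ∅
9: 418 -> 742
10: ∅
11: ∅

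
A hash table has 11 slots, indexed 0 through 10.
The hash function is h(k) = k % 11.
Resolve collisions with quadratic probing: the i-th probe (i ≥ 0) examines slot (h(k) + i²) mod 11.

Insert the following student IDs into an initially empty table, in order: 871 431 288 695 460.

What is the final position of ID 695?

Insert 871: h=2, slot 2 empty -> index 2.
Insert 431: h=2, slot 2 occupied -> index 3.
Insert 288: h=2, slots 2,3 occupied -> index 6.
Insert 695: h=2, slots 2,3,6 occupied -> index 0.
Insert 460: h=9, slot 9 empty -> index 9.
Table: [695, _, 871, 431, _, _, 288, _, _, 460, _]

0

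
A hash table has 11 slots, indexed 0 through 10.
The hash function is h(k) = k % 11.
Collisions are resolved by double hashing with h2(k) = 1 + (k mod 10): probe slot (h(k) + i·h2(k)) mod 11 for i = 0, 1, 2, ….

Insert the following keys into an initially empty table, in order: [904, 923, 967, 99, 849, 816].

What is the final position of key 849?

904: h=2 -> slot 2
923: h=10 -> slot 10
967: h=10, h2=8, probe 10,7 -> slot 7
99: h=0 -> slot 0
849: h=2, h2=10, probe 2,1 -> slot 1
816: h=2, h2=7, probe 2,9 -> slot 9
Table: [99, 849, 904, _, _, _, _, 967, _, 816, 923]

1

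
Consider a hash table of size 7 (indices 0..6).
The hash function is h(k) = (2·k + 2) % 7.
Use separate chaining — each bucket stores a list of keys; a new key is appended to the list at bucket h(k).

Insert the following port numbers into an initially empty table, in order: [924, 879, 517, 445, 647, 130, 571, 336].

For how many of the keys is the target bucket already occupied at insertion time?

Insert 924: h=2, bucket 2 empty → new chain.
Insert 879: h=3, bucket 3 empty → new chain.
Insert 517: h=0, bucket 0 empty → new chain.
Insert 445: h=3, bucket 3 nonempty → append to chain.
Insert 647: h=1, bucket 1 empty → new chain.
Insert 130: h=3, bucket 3 nonempty → append to chain.
Insert 571: h=3, bucket 3 nonempty → append to chain.
Insert 336: h=2, bucket 2 nonempty → append to chain.
Final buckets:
0: 517
1: 647
2: 924 -> 336
3: 879 -> 445 -> 130 -> 571
4: ∅
5: ∅
6: ∅

4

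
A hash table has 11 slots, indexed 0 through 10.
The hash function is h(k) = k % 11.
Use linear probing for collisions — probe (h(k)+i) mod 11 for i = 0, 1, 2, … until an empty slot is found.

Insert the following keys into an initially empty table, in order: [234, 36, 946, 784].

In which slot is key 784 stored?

5

234 hashes to 3; slot 3 is free -> place at 3.
36 hashes to 3; 3 taken -> place at 4.
946 hashes to 0; slot 0 is free -> place at 0.
784 hashes to 3; 3,4 taken -> place at 5.
Table: [946, —, —, 234, 36, 784, —, —, —, —, —]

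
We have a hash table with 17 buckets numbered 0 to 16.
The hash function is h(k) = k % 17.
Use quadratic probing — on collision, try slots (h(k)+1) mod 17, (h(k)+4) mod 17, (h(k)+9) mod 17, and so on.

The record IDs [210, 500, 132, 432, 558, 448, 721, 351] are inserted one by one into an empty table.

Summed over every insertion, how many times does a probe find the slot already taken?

210 hashes to 6; slot 6 is free => place at 6.
500 hashes to 7; slot 7 is free => place at 7.
132 hashes to 13; slot 13 is free => place at 13.
432 hashes to 7; 7 taken => place at 8.
558 hashes to 14; slot 14 is free => place at 14.
448 hashes to 6; 6,7 taken => place at 10.
721 hashes to 7; 7,8 taken => place at 11.
351 hashes to 11; 11 taken => place at 12.
Table: [-, -, -, -, -, -, 210, 500, 432, -, 448, 721, 351, 132, 558, -, -]

6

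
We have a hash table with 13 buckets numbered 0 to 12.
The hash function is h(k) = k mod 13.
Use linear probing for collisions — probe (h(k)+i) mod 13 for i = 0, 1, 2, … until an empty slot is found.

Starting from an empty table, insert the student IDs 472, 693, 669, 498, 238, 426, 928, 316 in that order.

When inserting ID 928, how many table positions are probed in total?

Insert 472: h=4, slot 4 empty -> index 4.
Insert 693: h=4, slot 4 occupied -> index 5.
Insert 669: h=6, slot 6 empty -> index 6.
Insert 498: h=4, slots 4,5,6 occupied -> index 7.
Insert 238: h=4, slots 4,5,6,7 occupied -> index 8.
Insert 426: h=10, slot 10 empty -> index 10.
Insert 928: h=5, slots 5,6,7,8 occupied -> index 9.
Insert 316: h=4, slots 4,5,6,7,8,9,10 occupied -> index 11.
Table: [—, —, —, —, 472, 693, 669, 498, 238, 928, 426, 316, —]

5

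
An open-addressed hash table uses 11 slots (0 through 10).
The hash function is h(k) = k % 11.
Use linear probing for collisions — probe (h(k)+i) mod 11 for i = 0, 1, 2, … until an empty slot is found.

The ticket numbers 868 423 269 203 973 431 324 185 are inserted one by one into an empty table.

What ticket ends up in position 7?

868: h=10 -> slot 10
423: h=5 -> slot 5
269: h=5, probe 5,6 -> slot 6
203: h=5, probe 5,6,7 -> slot 7
973: h=5, probe 5,6,7,8 -> slot 8
431: h=2 -> slot 2
324: h=5, probe 5,6,7,8,9 -> slot 9
185: h=9, probe 9,10,0 -> slot 0
Table: [185, _, 431, _, _, 423, 269, 203, 973, 324, 868]

203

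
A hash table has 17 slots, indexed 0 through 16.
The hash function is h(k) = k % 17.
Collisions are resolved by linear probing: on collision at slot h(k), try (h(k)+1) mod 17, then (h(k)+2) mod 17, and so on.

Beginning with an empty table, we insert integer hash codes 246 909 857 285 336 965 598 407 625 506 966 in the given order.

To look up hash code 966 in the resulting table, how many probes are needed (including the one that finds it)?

6

Insert 246: h=8, slot 8 empty => index 8.
Insert 909: h=8, slot 8 occupied => index 9.
Insert 857: h=7, slot 7 empty => index 7.
Insert 285: h=13, slot 13 empty => index 13.
Insert 336: h=13, slot 13 occupied => index 14.
Insert 965: h=13, slots 13,14 occupied => index 15.
Insert 598: h=3, slot 3 empty => index 3.
Insert 407: h=16, slot 16 empty => index 16.
Insert 625: h=13, slots 13,14,15,16 occupied => index 0.
Insert 506: h=13, slots 13,14,15,16,0 occupied => index 1.
Insert 966: h=14, slots 14,15,16,0,1 occupied => index 2.
Table: [625, 506, 966, 598, _, _, _, 857, 246, 909, _, _, _, 285, 336, 965, 407]
Lookup 966: h=14, probe 14,15,16,0,1,2 → found at 2.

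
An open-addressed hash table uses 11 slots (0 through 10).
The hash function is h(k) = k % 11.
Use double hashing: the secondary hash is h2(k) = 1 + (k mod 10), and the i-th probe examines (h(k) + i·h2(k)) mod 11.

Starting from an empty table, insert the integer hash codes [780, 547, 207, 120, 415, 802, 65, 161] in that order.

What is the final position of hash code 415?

3

Insert 780: h=10, slot 10 empty => index 10.
Insert 547: h=8, slot 8 empty => index 8.
Insert 207: h=9, slot 9 empty => index 9.
Insert 120: h=10, h2=1, slot 10 occupied => index 0.
Insert 415: h=8, h2=6, slot 8 occupied => index 3.
Insert 802: h=10, h2=3, slot 10 occupied => index 2.
Insert 65: h=10, h2=6, slot 10 occupied => index 5.
Insert 161: h=7, slot 7 empty => index 7.
Table: [120, —, 802, 415, —, 65, —, 161, 547, 207, 780]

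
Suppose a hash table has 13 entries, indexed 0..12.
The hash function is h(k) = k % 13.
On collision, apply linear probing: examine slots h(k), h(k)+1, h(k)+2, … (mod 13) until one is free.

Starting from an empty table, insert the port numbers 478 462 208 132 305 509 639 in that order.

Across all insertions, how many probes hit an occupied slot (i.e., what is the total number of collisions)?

Insert 478: h=10, slot 10 empty => index 10.
Insert 462: h=7, slot 7 empty => index 7.
Insert 208: h=0, slot 0 empty => index 0.
Insert 132: h=2, slot 2 empty => index 2.
Insert 305: h=6, slot 6 empty => index 6.
Insert 509: h=2, slot 2 occupied => index 3.
Insert 639: h=2, slots 2,3 occupied => index 4.
Table: [208, -, 132, 509, 639, -, 305, 462, -, -, 478, -, -]

3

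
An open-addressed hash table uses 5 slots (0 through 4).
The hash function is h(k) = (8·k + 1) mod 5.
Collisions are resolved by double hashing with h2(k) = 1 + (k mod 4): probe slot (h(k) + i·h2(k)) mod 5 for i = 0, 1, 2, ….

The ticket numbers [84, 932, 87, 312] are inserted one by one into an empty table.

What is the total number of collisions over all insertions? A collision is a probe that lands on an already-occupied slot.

3

84: h=3 -> slot 3
932: h=2 -> slot 2
87: h=2, h2=4, probe 2,1 -> slot 1
312: h=2, h2=1, probe 2,3,4 -> slot 4
Table: [_, 87, 932, 84, 312]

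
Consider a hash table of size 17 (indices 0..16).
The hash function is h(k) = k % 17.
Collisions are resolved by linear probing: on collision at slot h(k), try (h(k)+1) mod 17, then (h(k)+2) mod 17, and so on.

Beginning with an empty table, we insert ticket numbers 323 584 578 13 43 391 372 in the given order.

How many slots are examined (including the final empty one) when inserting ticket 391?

Insert 323: h=0, slot 0 empty => index 0.
Insert 584: h=6, slot 6 empty => index 6.
Insert 578: h=0, slot 0 occupied => index 1.
Insert 13: h=13, slot 13 empty => index 13.
Insert 43: h=9, slot 9 empty => index 9.
Insert 391: h=0, slots 0,1 occupied => index 2.
Insert 372: h=15, slot 15 empty => index 15.
Table: [323, 578, 391, —, —, —, 584, —, —, 43, —, —, —, 13, —, 372, —]

3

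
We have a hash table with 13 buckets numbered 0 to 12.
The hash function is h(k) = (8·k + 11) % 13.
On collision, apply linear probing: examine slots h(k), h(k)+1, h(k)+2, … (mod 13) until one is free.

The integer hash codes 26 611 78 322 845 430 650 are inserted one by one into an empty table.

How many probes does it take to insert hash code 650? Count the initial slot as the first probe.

6

Insert 26: h=11, slot 11 empty → index 11.
Insert 611: h=11, slot 11 occupied → index 12.
Insert 78: h=11, slots 11,12 occupied → index 0.
Insert 322: h=0, slot 0 occupied → index 1.
Insert 845: h=11, slots 11,12,0,1 occupied → index 2.
Insert 430: h=6, slot 6 empty → index 6.
Insert 650: h=11, slots 11,12,0,1,2 occupied → index 3.
Table: [78, 322, 845, 650, —, —, 430, —, —, —, —, 26, 611]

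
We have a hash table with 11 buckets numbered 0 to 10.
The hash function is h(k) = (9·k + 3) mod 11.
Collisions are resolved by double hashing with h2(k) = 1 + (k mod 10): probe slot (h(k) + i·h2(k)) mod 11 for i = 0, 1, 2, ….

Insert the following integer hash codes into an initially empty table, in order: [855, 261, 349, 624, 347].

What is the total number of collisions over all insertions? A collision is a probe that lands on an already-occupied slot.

3

Insert 855: h=9, slot 9 empty => index 9.
Insert 261: h=9, h2=2, slot 9 occupied => index 0.
Insert 349: h=9, h2=10, slot 9 occupied => index 8.
Insert 624: h=9, h2=5, slot 9 occupied => index 3.
Insert 347: h=2, slot 2 empty => index 2.
Table: [261, —, 347, 624, —, —, —, —, 349, 855, —]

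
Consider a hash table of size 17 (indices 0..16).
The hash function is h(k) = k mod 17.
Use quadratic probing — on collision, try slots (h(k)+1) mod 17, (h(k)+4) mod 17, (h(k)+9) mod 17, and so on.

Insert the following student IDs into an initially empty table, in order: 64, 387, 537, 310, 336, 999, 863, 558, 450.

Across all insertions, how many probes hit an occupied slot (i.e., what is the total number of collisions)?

11

Insert 64: h=13, slot 13 empty → index 13.
Insert 387: h=13, slot 13 occupied → index 14.
Insert 537: h=10, slot 10 empty → index 10.
Insert 310: h=4, slot 4 empty → index 4.
Insert 336: h=13, slots 13,14 occupied → index 0.
Insert 999: h=13, slots 13,14,0 occupied → index 5.
Insert 863: h=13, slots 13,14,0,5 occupied → index 12.
Insert 558: h=14, slot 14 occupied → index 15.
Insert 450: h=8, slot 8 empty → index 8.
Table: [336, ., ., ., 310, 999, ., ., 450, ., 537, ., 863, 64, 387, 558, .]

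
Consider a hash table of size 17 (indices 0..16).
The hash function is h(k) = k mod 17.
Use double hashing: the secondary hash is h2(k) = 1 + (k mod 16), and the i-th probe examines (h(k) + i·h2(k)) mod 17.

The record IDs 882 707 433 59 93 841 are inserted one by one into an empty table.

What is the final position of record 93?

5

Insert 882: h=15, slot 15 empty → index 15.
Insert 707: h=10, slot 10 empty → index 10.
Insert 433: h=8, slot 8 empty → index 8.
Insert 59: h=8, h2=12, slot 8 occupied → index 3.
Insert 93: h=8, h2=14, slot 8 occupied → index 5.
Insert 841: h=8, h2=10, slot 8 occupied → index 1.
Table: [., 841, ., 59, ., 93, ., ., 433, ., 707, ., ., ., ., 882, .]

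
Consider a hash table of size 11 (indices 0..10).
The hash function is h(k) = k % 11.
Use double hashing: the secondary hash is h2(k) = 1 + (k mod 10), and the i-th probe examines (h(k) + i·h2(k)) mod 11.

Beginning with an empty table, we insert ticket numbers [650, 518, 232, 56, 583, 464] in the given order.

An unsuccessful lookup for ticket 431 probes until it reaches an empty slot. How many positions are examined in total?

650: h=1 => slot 1
518: h=1, h2=9, probe 1,10 => slot 10
232: h=1, h2=3, probe 1,4 => slot 4
56: h=1, h2=7, probe 1,8 => slot 8
583: h=0 => slot 0
464: h=2 => slot 2
Table: [583, 650, 464, ., 232, ., ., ., 56, ., 518]
Lookup 431: h=2, h2=2, probe 2,4,6 → slot 6 empty, not found.

3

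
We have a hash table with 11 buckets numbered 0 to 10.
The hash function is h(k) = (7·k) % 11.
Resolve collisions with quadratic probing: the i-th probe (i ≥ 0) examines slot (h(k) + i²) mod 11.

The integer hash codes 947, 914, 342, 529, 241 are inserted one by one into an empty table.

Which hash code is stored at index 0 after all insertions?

342

947 hashes to 7; slot 7 is free → place at 7.
914 hashes to 7; 7 taken → place at 8.
342 hashes to 7; 7,8 taken → place at 0.
529 hashes to 7; 7,8,0 taken → place at 5.
241 hashes to 4; slot 4 is free → place at 4.
Table: [342, ., ., ., 241, 529, ., 947, 914, ., .]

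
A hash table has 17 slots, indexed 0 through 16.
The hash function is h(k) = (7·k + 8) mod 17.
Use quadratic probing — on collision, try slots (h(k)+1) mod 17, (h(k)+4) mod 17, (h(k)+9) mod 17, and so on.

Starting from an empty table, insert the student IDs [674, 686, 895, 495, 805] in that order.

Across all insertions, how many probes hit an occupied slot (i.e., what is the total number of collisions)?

3

674: h=0 → slot 0
686: h=16 → slot 16
895: h=0, probe 0,1 → slot 1
495: h=5 → slot 5
805: h=16, probe 16,0,3 → slot 3
Table: [674, 895, —, 805, —, 495, —, —, —, —, —, —, —, —, —, —, 686]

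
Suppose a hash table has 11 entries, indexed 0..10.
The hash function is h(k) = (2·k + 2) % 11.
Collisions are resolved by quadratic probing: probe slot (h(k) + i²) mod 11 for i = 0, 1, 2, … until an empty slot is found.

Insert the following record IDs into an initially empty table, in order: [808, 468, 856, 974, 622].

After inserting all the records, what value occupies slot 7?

622

808: h=1 => slot 1
468: h=3 => slot 3
856: h=9 => slot 9
974: h=3, probe 3,4 => slot 4
622: h=3, probe 3,4,7 => slot 7
Table: [∅, 808, ∅, 468, 974, ∅, ∅, 622, ∅, 856, ∅]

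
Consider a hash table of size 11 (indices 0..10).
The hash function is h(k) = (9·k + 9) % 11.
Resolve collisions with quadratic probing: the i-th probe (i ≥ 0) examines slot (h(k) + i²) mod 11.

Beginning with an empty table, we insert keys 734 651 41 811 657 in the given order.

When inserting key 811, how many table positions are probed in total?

4

734 hashes to 4; slot 4 is free → place at 4.
651 hashes to 5; slot 5 is free → place at 5.
41 hashes to 4; 4,5 taken → place at 8.
811 hashes to 4; 4,5,8 taken → place at 2.
657 hashes to 4; 4,5,8,2 taken → place at 9.
Table: [—, —, 811, —, 734, 651, —, —, 41, 657, —]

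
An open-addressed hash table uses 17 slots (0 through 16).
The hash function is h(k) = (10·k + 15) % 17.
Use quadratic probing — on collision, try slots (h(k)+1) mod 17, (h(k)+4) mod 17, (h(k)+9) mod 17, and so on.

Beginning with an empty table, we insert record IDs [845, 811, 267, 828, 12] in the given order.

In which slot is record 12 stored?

845: h=16 => slot 16
811: h=16, probe 16,0 => slot 0
267: h=16, probe 16,0,3 => slot 3
828: h=16, probe 16,0,3,8 => slot 8
12: h=16, probe 16,0,3,8,15 => slot 15
Table: [811, _, _, 267, _, _, _, _, 828, _, _, _, _, _, _, 12, 845]

15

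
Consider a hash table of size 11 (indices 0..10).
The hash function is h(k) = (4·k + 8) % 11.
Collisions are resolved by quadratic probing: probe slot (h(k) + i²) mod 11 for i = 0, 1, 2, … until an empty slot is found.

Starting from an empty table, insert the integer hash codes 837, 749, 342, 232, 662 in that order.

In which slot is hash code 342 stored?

5

Insert 837: h=1, slot 1 empty => index 1.
Insert 749: h=1, slot 1 occupied => index 2.
Insert 342: h=1, slots 1,2 occupied => index 5.
Insert 232: h=1, slots 1,2,5 occupied => index 10.
Insert 662: h=5, slot 5 occupied => index 6.
Table: [—, 837, 749, —, —, 342, 662, —, —, —, 232]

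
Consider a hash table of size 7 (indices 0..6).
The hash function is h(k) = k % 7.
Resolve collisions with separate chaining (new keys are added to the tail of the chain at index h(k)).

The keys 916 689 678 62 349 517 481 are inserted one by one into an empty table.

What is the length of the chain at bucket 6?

5

Insert 916: h=6, bucket 6 empty -> new chain.
Insert 689: h=3, bucket 3 empty -> new chain.
Insert 678: h=6, bucket 6 nonempty -> append to chain.
Insert 62: h=6, bucket 6 nonempty -> append to chain.
Insert 349: h=6, bucket 6 nonempty -> append to chain.
Insert 517: h=6, bucket 6 nonempty -> append to chain.
Insert 481: h=5, bucket 5 empty -> new chain.
Final buckets:
0: —
1: —
2: —
3: 689
4: —
5: 481
6: 916 -> 678 -> 62 -> 349 -> 517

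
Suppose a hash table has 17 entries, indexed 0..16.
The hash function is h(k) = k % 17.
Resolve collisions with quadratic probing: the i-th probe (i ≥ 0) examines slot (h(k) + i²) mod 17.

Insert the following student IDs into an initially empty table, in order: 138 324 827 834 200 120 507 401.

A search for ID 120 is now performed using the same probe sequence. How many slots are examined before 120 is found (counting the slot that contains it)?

4

Insert 138: h=2, slot 2 empty => index 2.
Insert 324: h=1, slot 1 empty => index 1.
Insert 827: h=11, slot 11 empty => index 11.
Insert 834: h=1, slots 1,2 occupied => index 5.
Insert 200: h=13, slot 13 empty => index 13.
Insert 120: h=1, slots 1,2,5 occupied => index 10.
Insert 507: h=14, slot 14 empty => index 14.
Insert 401: h=10, slots 10,11,14,2 occupied => index 9.
Table: [., 324, 138, ., ., 834, ., ., ., 401, 120, 827, ., 200, 507, ., .]
Lookup 120: h=1, probe 1,2,5,10 → found at 10.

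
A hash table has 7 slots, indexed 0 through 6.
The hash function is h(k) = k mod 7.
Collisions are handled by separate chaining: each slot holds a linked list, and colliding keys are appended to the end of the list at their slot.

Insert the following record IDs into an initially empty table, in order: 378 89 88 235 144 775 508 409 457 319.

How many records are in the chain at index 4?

5

Insert 378: h=0, bucket 0 empty → new chain.
Insert 89: h=5, bucket 5 empty → new chain.
Insert 88: h=4, bucket 4 empty → new chain.
Insert 235: h=4, bucket 4 nonempty → append to chain.
Insert 144: h=4, bucket 4 nonempty → append to chain.
Insert 775: h=5, bucket 5 nonempty → append to chain.
Insert 508: h=4, bucket 4 nonempty → append to chain.
Insert 409: h=3, bucket 3 empty → new chain.
Insert 457: h=2, bucket 2 empty → new chain.
Insert 319: h=4, bucket 4 nonempty → append to chain.
Final buckets:
0: 378
1: _
2: 457
3: 409
4: 88 -> 235 -> 144 -> 508 -> 319
5: 89 -> 775
6: _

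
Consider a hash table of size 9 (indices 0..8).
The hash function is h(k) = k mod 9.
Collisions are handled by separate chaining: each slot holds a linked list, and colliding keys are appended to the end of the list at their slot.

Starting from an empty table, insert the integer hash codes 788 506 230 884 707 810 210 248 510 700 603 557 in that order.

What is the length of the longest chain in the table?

4

Insert 788: h=5, bucket 5 empty -> new chain.
Insert 506: h=2, bucket 2 empty -> new chain.
Insert 230: h=5, bucket 5 nonempty -> append to chain.
Insert 884: h=2, bucket 2 nonempty -> append to chain.
Insert 707: h=5, bucket 5 nonempty -> append to chain.
Insert 810: h=0, bucket 0 empty -> new chain.
Insert 210: h=3, bucket 3 empty -> new chain.
Insert 248: h=5, bucket 5 nonempty -> append to chain.
Insert 510: h=6, bucket 6 empty -> new chain.
Insert 700: h=7, bucket 7 empty -> new chain.
Insert 603: h=0, bucket 0 nonempty -> append to chain.
Insert 557: h=8, bucket 8 empty -> new chain.
Final buckets:
0: 810 -> 603
1: ∅
2: 506 -> 884
3: 210
4: ∅
5: 788 -> 230 -> 707 -> 248
6: 510
7: 700
8: 557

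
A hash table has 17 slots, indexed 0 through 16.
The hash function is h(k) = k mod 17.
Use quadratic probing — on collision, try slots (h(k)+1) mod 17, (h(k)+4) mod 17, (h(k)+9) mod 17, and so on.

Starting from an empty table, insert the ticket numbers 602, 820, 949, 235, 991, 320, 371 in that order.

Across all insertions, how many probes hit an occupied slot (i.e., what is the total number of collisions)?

6

602 hashes to 7; slot 7 is free -> place at 7.
820 hashes to 4; slot 4 is free -> place at 4.
949 hashes to 14; slot 14 is free -> place at 14.
235 hashes to 14; 14 taken -> place at 15.
991 hashes to 5; slot 5 is free -> place at 5.
320 hashes to 14; 14,15 taken -> place at 1.
371 hashes to 14; 14,15,1 taken -> place at 6.
Table: [-, 320, -, -, 820, 991, 371, 602, -, -, -, -, -, -, 949, 235, -]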